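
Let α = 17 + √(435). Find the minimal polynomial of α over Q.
m_α(x) = x^2 - 34x - 146

From α - 17 = √(435), squaring gives (α - 17)^2 = 435, i.e. α^2 - 34α + 289 = 435, so α^2 - 34α - 146 = 0. The discriminant of x^2 - 34x - 146 is (-34)^2 - 4·(-146) = 1156 + 584 = 1740, and 4·(435) is not a perfect square in Q since 435 is squarefree and ≠ 1. Hence x^2 - 34x - 146 is irreducible over Q and is the minimal polynomial of α.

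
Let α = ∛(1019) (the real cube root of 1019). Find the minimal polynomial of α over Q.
m_α(x) = x^3 - 1019

α satisfies α^3 = 1019, so x^3 - 1019 annihilates α. By the rational root test, a rational root p/q (in lowest terms) of x^3 - 1019 would satisfy p^3 = 1019 q^3, forcing q = 1 and p^3 = 1019; but 1019 is not a perfect cube, contradiction. A monic cubic over Q with no rational root is irreducible (any nontrivial factorization would include a linear factor). Hence x^3 - 1019 is the minimal polynomial of α, and in particular [Q(α):Q] = 3.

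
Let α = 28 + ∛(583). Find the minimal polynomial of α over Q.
m_α(x) = x^3 - 84x^2 + 2352x - 22535

Set β = α - 28 = ∛(583), so β^3 = 583. Then (α - 28)^3 - 583 = 0, i.e. α is a root of g(x) = (x - 28)^3 - 583 = x^3 - 84x^2 + 2352x - 22535. Since g(x) = h(x - 28) where h(x) = x^3 - 583, and h is irreducible over Q (because 583 is not a perfect cube, so h has no rational root, and a monic cubic with no rational root is irreducible), g is also irreducible (irreducibility is preserved under the substitution x → x - 28). Hence m_α(x) = x^3 - 84x^2 + 2352x - 22535.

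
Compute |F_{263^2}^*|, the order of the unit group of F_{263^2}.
|F_{263^2}^*| = 69168

F_{263^2} has 263^2 = 69169 elements; its multiplicative group consists of all nonzero elements, so |F_{263^2}^*| = 69169 - 1 = 69168. (It is cyclic since any finite subgroup of the multiplicative group of a field is cyclic.)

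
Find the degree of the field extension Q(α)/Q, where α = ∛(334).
[Q(α):Q] = 3

The minimal polynomial of α is x^3 - 334, irreducible over Q since 334 is not a perfect cube (so x^3 - 334 has no rational root). Hence [Q(α):Q] = deg(m_α) = 3.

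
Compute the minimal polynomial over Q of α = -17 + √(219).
m_α(x) = x^2 + 34x + 70

From α + 17 = √(219), squaring gives (α + 17)^2 = 219, i.e. α^2 + 34α + 289 = 219, so α^2 + 34α + 70 = 0. The discriminant of x^2 + 34x + 70 is (34)^2 - 4·(70) = 1156 - 280 = 876, and 4·(219) is not a perfect square in Q since 219 is squarefree and ≠ 1. Hence x^2 + 34x + 70 is irreducible over Q and is the minimal polynomial of α.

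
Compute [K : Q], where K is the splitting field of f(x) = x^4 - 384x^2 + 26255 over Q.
[K : Q] = 4

Solving the quadratic in x^2: x^2 = (384 ± √(384^2 - 4·26255))/2 = (384 ± √42436)/2 = (384 ± 206)/2, giving x^2 = 89 or x^2 = 295. So f(x) = (x^2 - 89)(x^2 - 295) and the roots of f are ±√89, ±√295. Hence the splitting field is K = Q(√89, √295). Since 89 and 295 are distinct squarefree integers > 1, their product 26255 is not a perfect square, so √295 ∉ Q(√89). By the tower law [K:Q] = [Q(√89,√295):Q(√89)] · [Q(√89):Q] = 2 · 2 = 4.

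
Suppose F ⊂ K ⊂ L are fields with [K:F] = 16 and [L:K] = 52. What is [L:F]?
[L:F] = 832

The tower law says that for any tower of field extensions F ⊂ K ⊂ L with finite degrees, [L:F] = [L:K] · [K:F]. Here this gives [L:F] = 52 · 16 = 832.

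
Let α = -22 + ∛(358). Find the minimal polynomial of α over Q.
m_α(x) = x^3 + 66x^2 + 1452x + 10290

Set β = α + 22 = ∛(358), so β^3 = 358. Then (α + 22)^3 - 358 = 0, i.e. α is a root of g(x) = (x + 22)^3 - 358 = x^3 + 66x^2 + 1452x + 10290. Since g(x) = h(x + 22) where h(x) = x^3 - 358, and h is irreducible over Q (because 358 is not a perfect cube, so h has no rational root, and a monic cubic with no rational root is irreducible), g is also irreducible (irreducibility is preserved under the substitution x → x + 22). Hence m_α(x) = x^3 + 66x^2 + 1452x + 10290.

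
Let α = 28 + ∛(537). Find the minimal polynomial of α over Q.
m_α(x) = x^3 - 84x^2 + 2352x - 22489

Set β = α - 28 = ∛(537), so β^3 = 537. Then (α - 28)^3 - 537 = 0, i.e. α is a root of g(x) = (x - 28)^3 - 537 = x^3 - 84x^2 + 2352x - 22489. Since g(x) = h(x - 28) where h(x) = x^3 - 537, and h is irreducible over Q (because 537 is not a perfect cube, so h has no rational root, and a monic cubic with no rational root is irreducible), g is also irreducible (irreducibility is preserved under the substitution x → x - 28). Hence m_α(x) = x^3 - 84x^2 + 2352x - 22489.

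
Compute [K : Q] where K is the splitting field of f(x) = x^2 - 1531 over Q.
[K : Q] = 2

f(x) = x^2 - 1531 factors as (x - √1531)(x + √1531). The splitting field is K = Q(√1531). Since 1531 is squarefree and > 1, it is not a perfect square, so x^2 - 1531 is irreducible over Q and [Q(√1531) : Q] = 2. Hence [K : Q] = 2.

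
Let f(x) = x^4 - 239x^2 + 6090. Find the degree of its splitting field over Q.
[K : Q] = 4

Solving the quadratic in x^2: x^2 = (239 ± √(239^2 - 4·6090))/2 = (239 ± √32761)/2 = (239 ± 181)/2, giving x^2 = 29 or x^2 = 210. So f(x) = (x^2 - 29)(x^2 - 210) and the roots of f are ±√29, ±√210. Hence the splitting field is K = Q(√29, √210). Since 29 and 210 are distinct squarefree integers > 1, their product 6090 is not a perfect square, so √210 ∉ Q(√29). By the tower law [K:Q] = [Q(√29,√210):Q(√29)] · [Q(√29):Q] = 2 · 2 = 4.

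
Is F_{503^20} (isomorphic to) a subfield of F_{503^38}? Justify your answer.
No: F_{503^20} is not a subfield of F_{503^38}

F_{p^m} embeds in F_{p^n} iff m | n. Here 20 ∤ 38 (since 38 = 1·20 + 18 with remainder 18 ≠ 0), so F_{503^20} is not a subfield of F_{503^38}. Equivalently: if it were, the tower law would give 20 = [F_{503^20}:F_503] dividing [F_{503^38}:F_503] = 38, contradiction.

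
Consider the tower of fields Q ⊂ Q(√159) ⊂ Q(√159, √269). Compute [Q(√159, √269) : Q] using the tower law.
[Q(√159, √269) : Q] = 4

[Q(√159):Q] = 2 (min poly x^2 - 159, irreducible since 159 is squarefree > 1). For the top step, suppose √269 ∈ Q(√159), say √269 = c + d√159 with c, d ∈ Q. Squaring: 269 = c^2 + 159d^2 + 2cd√159. Since √159 ∉ Q this forces 2cd = 0. If d = 0 then √269 = c ∈ Q, contradicting 269 squarefree > 1. If c = 0 then 269 = 159d^2, so 159·269 = (159d)^2 is a perfect square in Q — but 159·269 = 42771 is not a perfect square (since 159 and 269 are distinct squarefree integers). Contradiction. Hence √269 ∉ Q(√159), so x^2 - 269 stays irreducible over Q(√159) and [Q(√159, √269) : Q(√159)] = 2. By the tower law, [Q(√159, √269) : Q] = 2 · 2 = 4.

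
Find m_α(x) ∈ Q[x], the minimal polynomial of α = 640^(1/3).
m_α(x) = x^3 - 640

α satisfies α^3 = 640, so x^3 - 640 annihilates α. By the rational root test, a rational root p/q (in lowest terms) of x^3 - 640 would satisfy p^3 = 640 q^3, forcing q = 1 and p^3 = 640; but 640 is not a perfect cube, contradiction. A monic cubic over Q with no rational root is irreducible (any nontrivial factorization would include a linear factor). Hence x^3 - 640 is the minimal polynomial of α, and in particular [Q(α):Q] = 3.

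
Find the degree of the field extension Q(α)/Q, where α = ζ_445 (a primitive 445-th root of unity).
[Q(α):Q] = 352

The minimal polynomial of ζ_445 over Q is the 445-th cyclotomic polynomial Φ_445(x), which is irreducible over Q and has degree φ(445) = 352. Hence [Q(α):Q] = φ(445) = 352.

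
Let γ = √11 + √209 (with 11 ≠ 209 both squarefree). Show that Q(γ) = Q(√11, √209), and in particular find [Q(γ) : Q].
[Q(γ) : Q] = 4 (equivalently, Q(γ) = Q(√11, √209))

Obviously Q(γ) ⊆ Q(√11, √209), and [Q(√11, √209):Q] = 4 (since 11, 209 are distinct squarefree integers > 1 with 2299 not a perfect square). To show equality we compute the minimal polynomial of γ. From γ = √11 + √209: γ^2 = 11 + 2√(2299) + 209 = 220 + 2√(2299), so γ^2 - 220 = 2√(2299); squaring, (γ^2 - 220)^2 = 4·2299, i.e. γ^4 - 440γ^2 + 48400 - 9196 = 0, i.e. γ^4 - 440γ^2 + 39204 = 0. So γ is a root of x^4 - 440x^2 + 39204. This polynomial is irreducible over Q: it has no rational root (each ±√11 ± √209 is irrational), and any factorization into two quadratics over Q would force √(2299) ∈ Q (pairing opposite roots) or √11, √209 ∈ Q (other pairings), all impossible. Hence [Q(γ):Q] = 4 = [Q(√11, √209):Q], so Q(γ) = Q(√11, √209).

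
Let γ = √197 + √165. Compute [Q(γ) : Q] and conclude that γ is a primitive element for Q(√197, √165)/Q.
[Q(γ) : Q] = 4 (equivalently, Q(γ) = Q(√197, √165))

Obviously Q(γ) ⊆ Q(√197, √165), and [Q(√197, √165):Q] = 4 (since 197, 165 are distinct squarefree integers > 1 with 32505 not a perfect square). To show equality we compute the minimal polynomial of γ. From γ = √197 + √165: γ^2 = 197 + 2√(32505) + 165 = 362 + 2√(32505), so γ^2 - 362 = 2√(32505); squaring, (γ^2 - 362)^2 = 4·32505, i.e. γ^4 - 724γ^2 + 131044 - 130020 = 0, i.e. γ^4 - 724γ^2 + 1024 = 0. So γ is a root of x^4 - 724x^2 + 1024. This polynomial is irreducible over Q: it has no rational root (each ±√197 ± √165 is irrational), and any factorization into two quadratics over Q would force √(32505) ∈ Q (pairing opposite roots) or √197, √165 ∈ Q (other pairings), all impossible. Hence [Q(γ):Q] = 4 = [Q(√197, √165):Q], so Q(γ) = Q(√197, √165).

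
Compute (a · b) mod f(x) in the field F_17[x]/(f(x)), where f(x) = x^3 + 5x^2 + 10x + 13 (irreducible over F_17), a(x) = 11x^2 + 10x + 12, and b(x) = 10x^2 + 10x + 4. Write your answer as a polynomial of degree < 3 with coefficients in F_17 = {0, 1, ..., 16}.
a · b ≡ 14x^2 + 5x + 14 (mod f(x))

Multiply in F_17[x]: a(x)·b(x) = (11x^2 + 10x + 12)·(10x^2 + 10x + 4) = 8x^4 + 6x^3 + 9x^2 + 7x + 14. This has degree ≥ 3, so divide by f(x) over F_17: 8x^4 + 6x^3 + 9x^2 + 7x + 14 = (8x)·(x^3 + 5x^2 + 10x + 13) + (14x^2 + 5x + 14). Hence a·b ≡ 14x^2 + 5x + 14 (mod f). (F_17[x]/(f) is a field with 17^3 = 4913 elements since f is irreducible of degree 3.)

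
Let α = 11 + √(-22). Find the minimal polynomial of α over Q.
m_α(x) = x^2 - 22x + 143

From α - 11 = √(-22), squaring gives (α - 11)^2 = -22, i.e. α^2 - 22α + 121 = -22, so α^2 - 22α + 143 = 0. The discriminant of x^2 - 22x + 143 is (-22)^2 - 4·(143) = 484 - 572 = -88, and 4·(-22) is not a perfect square in Q since -22 is squarefree and ≠ 1. Hence x^2 - 22x + 143 is irreducible over Q and is the minimal polynomial of α.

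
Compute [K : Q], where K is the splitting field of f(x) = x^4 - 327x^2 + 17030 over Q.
[K : Q] = 4

Solving the quadratic in x^2: x^2 = (327 ± √(327^2 - 4·17030))/2 = (327 ± √38809)/2 = (327 ± 197)/2, giving x^2 = 65 or x^2 = 262. So f(x) = (x^2 - 65)(x^2 - 262) and the roots of f are ±√65, ±√262. Hence the splitting field is K = Q(√65, √262). Since 65 and 262 are distinct squarefree integers > 1, their product 17030 is not a perfect square, so √262 ∉ Q(√65). By the tower law [K:Q] = [Q(√65,√262):Q(√65)] · [Q(√65):Q] = 2 · 2 = 4.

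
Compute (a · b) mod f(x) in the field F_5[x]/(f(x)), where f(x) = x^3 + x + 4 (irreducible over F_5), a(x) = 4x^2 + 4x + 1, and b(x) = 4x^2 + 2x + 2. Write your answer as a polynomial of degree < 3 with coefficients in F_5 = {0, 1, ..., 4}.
a · b ≡ 4x^2 + 2x + 1 (mod f(x))

Multiply in F_5[x]: a(x)·b(x) = (4x^2 + 4x + 1)·(4x^2 + 2x + 2) = x^4 + 4x^3 + 2. This has degree ≥ 3, so divide by f(x) over F_5: x^4 + 4x^3 + 2 = (x + 4)·(x^3 + x + 4) + (4x^2 + 2x + 1). Hence a·b ≡ 4x^2 + 2x + 1 (mod f). (F_5[x]/(f) is a field with 5^3 = 125 elements since f is irreducible of degree 3.)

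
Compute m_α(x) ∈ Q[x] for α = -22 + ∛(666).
m_α(x) = x^3 + 66x^2 + 1452x + 9982

Set β = α + 22 = ∛(666), so β^3 = 666. Then (α + 22)^3 - 666 = 0, i.e. α is a root of g(x) = (x + 22)^3 - 666 = x^3 + 66x^2 + 1452x + 9982. Since g(x) = h(x + 22) where h(x) = x^3 - 666, and h is irreducible over Q (because 666 is not a perfect cube, so h has no rational root, and a monic cubic with no rational root is irreducible), g is also irreducible (irreducibility is preserved under the substitution x → x + 22). Hence m_α(x) = x^3 + 66x^2 + 1452x + 9982.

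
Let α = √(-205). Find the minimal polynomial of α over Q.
m_α(x) = x^2 + 205

α satisfies α^2 + 205 = 0, so x^2 + 205 annihilates α. Since d = -205 is squarefree and ≠ 1, it is not a perfect square in Q, so x^2 + 205 has no rational root and is therefore irreducible over Q (a degree-2 polynomial over a field is irreducible iff it has no root). Hence m_α(x) = x^2 + 205.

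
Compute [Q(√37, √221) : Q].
[Q(√37, √221) : Q] = 4

[Q(√37):Q] = 2 (min poly x^2 - 37, irreducible since 37 is squarefree > 1). For the top step, suppose √221 ∈ Q(√37), say √221 = c + d√37 with c, d ∈ Q. Squaring: 221 = c^2 + 37d^2 + 2cd√37. Since √37 ∉ Q this forces 2cd = 0. If d = 0 then √221 = c ∈ Q, contradicting 221 squarefree > 1. If c = 0 then 221 = 37d^2, so 37·221 = (37d)^2 is a perfect square in Q — but 37·221 = 8177 is not a perfect square (since 37 and 221 are distinct squarefree integers). Contradiction. Hence √221 ∉ Q(√37), so x^2 - 221 stays irreducible over Q(√37) and [Q(√37, √221) : Q(√37)] = 2. By the tower law, [Q(√37, √221) : Q] = 2 · 2 = 4.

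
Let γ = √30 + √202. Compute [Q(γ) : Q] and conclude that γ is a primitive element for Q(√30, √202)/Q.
[Q(γ) : Q] = 4 (equivalently, Q(γ) = Q(√30, √202))

Obviously Q(γ) ⊆ Q(√30, √202), and [Q(√30, √202):Q] = 4 (since 30, 202 are distinct squarefree integers > 1 with 6060 not a perfect square). To show equality we compute the minimal polynomial of γ. From γ = √30 + √202: γ^2 = 30 + 2√(6060) + 202 = 232 + 2√(6060), so γ^2 - 232 = 2√(6060); squaring, (γ^2 - 232)^2 = 4·6060, i.e. γ^4 - 464γ^2 + 53824 - 24240 = 0, i.e. γ^4 - 464γ^2 + 29584 = 0. So γ is a root of x^4 - 464x^2 + 29584. This polynomial is irreducible over Q: it has no rational root (each ±√30 ± √202 is irrational), and any factorization into two quadratics over Q would force √(6060) ∈ Q (pairing opposite roots) or √30, √202 ∈ Q (other pairings), all impossible. Hence [Q(γ):Q] = 4 = [Q(√30, √202):Q], so Q(γ) = Q(√30, √202).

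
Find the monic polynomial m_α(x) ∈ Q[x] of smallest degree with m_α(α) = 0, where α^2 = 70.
m_α(x) = x^2 - 70

α satisfies α^2 - 70 = 0, so x^2 - 70 annihilates α. Since d = 70 is squarefree and ≠ 1, it is not a perfect square in Q, so x^2 - 70 has no rational root and is therefore irreducible over Q (a degree-2 polynomial over a field is irreducible iff it has no root). Hence m_α(x) = x^2 - 70.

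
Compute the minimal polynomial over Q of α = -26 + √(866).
m_α(x) = x^2 + 52x - 190

From α + 26 = √(866), squaring gives (α + 26)^2 = 866, i.e. α^2 + 52α + 676 = 866, so α^2 + 52α - 190 = 0. The discriminant of x^2 + 52x - 190 is (52)^2 - 4·(-190) = 2704 + 760 = 3464, and 4·(866) is not a perfect square in Q since 866 is squarefree and ≠ 1. Hence x^2 + 52x - 190 is irreducible over Q and is the minimal polynomial of α.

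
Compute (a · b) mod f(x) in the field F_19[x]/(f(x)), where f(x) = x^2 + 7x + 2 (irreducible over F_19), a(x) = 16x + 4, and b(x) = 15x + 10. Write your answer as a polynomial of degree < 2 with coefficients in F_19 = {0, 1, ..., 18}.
a · b ≡ 3x + 16 (mod f(x))

Multiply in F_19[x]: a(x)·b(x) = (16x + 4)·(15x + 10) = 12x^2 + 11x + 2. This has degree ≥ 2, so divide by f(x) over F_19: 12x^2 + 11x + 2 = (12)·(x^2 + 7x + 2) + (3x + 16). Hence a·b ≡ 3x + 16 (mod f). (F_19[x]/(f) is a field with 19^2 = 361 elements since f is irreducible of degree 2.)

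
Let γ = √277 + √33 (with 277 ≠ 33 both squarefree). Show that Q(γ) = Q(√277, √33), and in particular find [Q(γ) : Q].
[Q(γ) : Q] = 4 (equivalently, Q(γ) = Q(√277, √33))

Obviously Q(γ) ⊆ Q(√277, √33), and [Q(√277, √33):Q] = 4 (since 277, 33 are distinct squarefree integers > 1 with 9141 not a perfect square). To show equality we compute the minimal polynomial of γ. From γ = √277 + √33: γ^2 = 277 + 2√(9141) + 33 = 310 + 2√(9141), so γ^2 - 310 = 2√(9141); squaring, (γ^2 - 310)^2 = 4·9141, i.e. γ^4 - 620γ^2 + 96100 - 36564 = 0, i.e. γ^4 - 620γ^2 + 59536 = 0. So γ is a root of x^4 - 620x^2 + 59536. This polynomial is irreducible over Q: it has no rational root (each ±√277 ± √33 is irrational), and any factorization into two quadratics over Q would force √(9141) ∈ Q (pairing opposite roots) or √277, √33 ∈ Q (other pairings), all impossible. Hence [Q(γ):Q] = 4 = [Q(√277, √33):Q], so Q(γ) = Q(√277, √33).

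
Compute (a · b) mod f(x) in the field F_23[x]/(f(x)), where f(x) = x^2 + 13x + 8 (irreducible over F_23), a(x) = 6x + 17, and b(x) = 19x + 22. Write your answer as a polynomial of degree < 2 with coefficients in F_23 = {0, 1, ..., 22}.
a · b ≡ 8x + 14 (mod f(x))

Multiply in F_23[x]: a(x)·b(x) = (6x + 17)·(19x + 22) = 22x^2 + 18x + 6. This has degree ≥ 2, so divide by f(x) over F_23: 22x^2 + 18x + 6 = (22)·(x^2 + 13x + 8) + (8x + 14). Hence a·b ≡ 8x + 14 (mod f). (F_23[x]/(f) is a field with 23^2 = 529 elements since f is irreducible of degree 2.)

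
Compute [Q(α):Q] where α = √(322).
[Q(α):Q] = 2

[Q(α):Q] equals the degree of the minimal polynomial of α. Here α^2 = 322 and x^2 - 322 is irreducible (d = 322 is squarefree, ≠ 1, hence not a square), so deg(m_α) = 2. Thus [Q(α):Q] = 2.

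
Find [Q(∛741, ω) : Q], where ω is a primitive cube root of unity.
[Q(∛741, ω) : Q] = 6

[Q(∛741):Q] = 3 (min poly x^3 - 741, irreducible since 741 is not a perfect cube). [Q(ω):Q] = 2 (min poly x^2 + x + 1). Since Q(∛741) ⊂ R and ω ∉ R, we have ω ∉ Q(∛741), so x^2 + x + 1 remains irreducible over Q(∛741) and [Q(∛741, ω) : Q(∛741)] = 2. By the tower law, [Q(∛741, ω) : Q] = 3 · 2 = 6. (In fact Q(∛741, ω) is the splitting field of x^3 - 741 over Q.)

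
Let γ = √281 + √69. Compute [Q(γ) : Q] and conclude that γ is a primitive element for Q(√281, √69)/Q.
[Q(γ) : Q] = 4 (equivalently, Q(γ) = Q(√281, √69))

Obviously Q(γ) ⊆ Q(√281, √69), and [Q(√281, √69):Q] = 4 (since 281, 69 are distinct squarefree integers > 1 with 19389 not a perfect square). To show equality we compute the minimal polynomial of γ. From γ = √281 + √69: γ^2 = 281 + 2√(19389) + 69 = 350 + 2√(19389), so γ^2 - 350 = 2√(19389); squaring, (γ^2 - 350)^2 = 4·19389, i.e. γ^4 - 700γ^2 + 122500 - 77556 = 0, i.e. γ^4 - 700γ^2 + 44944 = 0. So γ is a root of x^4 - 700x^2 + 44944. This polynomial is irreducible over Q: it has no rational root (each ±√281 ± √69 is irrational), and any factorization into two quadratics over Q would force √(19389) ∈ Q (pairing opposite roots) or √281, √69 ∈ Q (other pairings), all impossible. Hence [Q(γ):Q] = 4 = [Q(√281, √69):Q], so Q(γ) = Q(√281, √69).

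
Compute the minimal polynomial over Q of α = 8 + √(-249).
m_α(x) = x^2 - 16x + 313

From α - 8 = √(-249), squaring gives (α - 8)^2 = -249, i.e. α^2 - 16α + 64 = -249, so α^2 - 16α + 313 = 0. The discriminant of x^2 - 16x + 313 is (-16)^2 - 4·(313) = 256 - 1252 = -996, and 4·(-249) is not a perfect square in Q since -249 is squarefree and ≠ 1. Hence x^2 - 16x + 313 is irreducible over Q and is the minimal polynomial of α.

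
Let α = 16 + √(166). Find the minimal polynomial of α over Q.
m_α(x) = x^2 - 32x + 90

From α - 16 = √(166), squaring gives (α - 16)^2 = 166, i.e. α^2 - 32α + 256 = 166, so α^2 - 32α + 90 = 0. The discriminant of x^2 - 32x + 90 is (-32)^2 - 4·(90) = 1024 - 360 = 664, and 4·(166) is not a perfect square in Q since 166 is squarefree and ≠ 1. Hence x^2 - 32x + 90 is irreducible over Q and is the minimal polynomial of α.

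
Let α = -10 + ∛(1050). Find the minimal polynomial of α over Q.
m_α(x) = x^3 + 30x^2 + 300x - 50

Set β = α + 10 = ∛(1050), so β^3 = 1050. Then (α + 10)^3 - 1050 = 0, i.e. α is a root of g(x) = (x + 10)^3 - 1050 = x^3 + 30x^2 + 300x - 50. Since g(x) = h(x + 10) where h(x) = x^3 - 1050, and h is irreducible over Q (because 1050 is not a perfect cube, so h has no rational root, and a monic cubic with no rational root is irreducible), g is also irreducible (irreducibility is preserved under the substitution x → x + 10). Hence m_α(x) = x^3 + 30x^2 + 300x - 50.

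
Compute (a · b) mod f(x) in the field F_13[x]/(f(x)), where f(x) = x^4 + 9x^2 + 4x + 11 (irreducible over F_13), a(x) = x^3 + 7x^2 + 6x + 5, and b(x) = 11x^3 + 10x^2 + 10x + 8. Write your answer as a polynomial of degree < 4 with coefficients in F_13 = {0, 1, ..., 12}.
a · b ≡ 3x^3 + 2x^2 + 6x + 4 (mod f(x))

Multiply in F_13[x]: a(x)·b(x) = (x^3 + 7x^2 + 6x + 5)·(11x^3 + 10x^2 + 10x + 8) = 11x^6 + 9x^5 + 3x^4 + 11x^3 + 10x^2 + 7x + 1. This has degree ≥ 4, so divide by f(x) over F_13: 11x^6 + 9x^5 + 3x^4 + 11x^3 + 10x^2 + 7x + 1 = (11x^2 + 9x + 8)·(x^4 + 9x^2 + 4x + 11) + (3x^3 + 2x^2 + 6x + 4). Hence a·b ≡ 3x^3 + 2x^2 + 6x + 4 (mod f). (F_13[x]/(f) is a field with 13^4 = 28561 elements since f is irreducible of degree 4.)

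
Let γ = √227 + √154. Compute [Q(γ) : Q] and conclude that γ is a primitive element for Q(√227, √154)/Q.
[Q(γ) : Q] = 4 (equivalently, Q(γ) = Q(√227, √154))

Obviously Q(γ) ⊆ Q(√227, √154), and [Q(√227, √154):Q] = 4 (since 227, 154 are distinct squarefree integers > 1 with 34958 not a perfect square). To show equality we compute the minimal polynomial of γ. From γ = √227 + √154: γ^2 = 227 + 2√(34958) + 154 = 381 + 2√(34958), so γ^2 - 381 = 2√(34958); squaring, (γ^2 - 381)^2 = 4·34958, i.e. γ^4 - 762γ^2 + 145161 - 139832 = 0, i.e. γ^4 - 762γ^2 + 5329 = 0. So γ is a root of x^4 - 762x^2 + 5329. This polynomial is irreducible over Q: it has no rational root (each ±√227 ± √154 is irrational), and any factorization into two quadratics over Q would force √(34958) ∈ Q (pairing opposite roots) or √227, √154 ∈ Q (other pairings), all impossible. Hence [Q(γ):Q] = 4 = [Q(√227, √154):Q], so Q(γ) = Q(√227, √154).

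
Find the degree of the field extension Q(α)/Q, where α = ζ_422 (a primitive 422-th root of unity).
[Q(α):Q] = 210

The minimal polynomial of ζ_422 over Q is the 422-th cyclotomic polynomial Φ_422(x), which is irreducible over Q and has degree φ(422) = 210. Hence [Q(α):Q] = φ(422) = 210.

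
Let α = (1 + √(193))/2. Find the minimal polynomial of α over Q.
m_α(x) = x^2 - x - 48

From 2α - 1 = √(193), squaring gives (2α - 1)^2 = 193, i.e. 4α^2 - 4α + 1 = 193, so α^2 - α + (1 - 193)/4 = 0. Since 193 ≡ 1 (mod 4), (1 - 193)/4 = -48 ∈ Z. The polynomial x^2 - x - 48 has discriminant 1 - 4·(-48) = 193, which is not a perfect square in Q (d = 193 is squarefree and ≠ 1), so x^2 - x - 48 is irreducible over Q. It is the minimal polynomial of α.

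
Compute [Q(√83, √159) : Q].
[Q(√83, √159) : Q] = 4

[Q(√83):Q] = 2 (min poly x^2 - 83, irreducible since 83 is squarefree > 1). For the top step, suppose √159 ∈ Q(√83), say √159 = c + d√83 with c, d ∈ Q. Squaring: 159 = c^2 + 83d^2 + 2cd√83. Since √83 ∉ Q this forces 2cd = 0. If d = 0 then √159 = c ∈ Q, contradicting 159 squarefree > 1. If c = 0 then 159 = 83d^2, so 83·159 = (83d)^2 is a perfect square in Q — but 83·159 = 13197 is not a perfect square (since 83 and 159 are distinct squarefree integers). Contradiction. Hence √159 ∉ Q(√83), so x^2 - 159 stays irreducible over Q(√83) and [Q(√83, √159) : Q(√83)] = 2. By the tower law, [Q(√83, √159) : Q] = 2 · 2 = 4.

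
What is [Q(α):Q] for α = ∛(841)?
[Q(α):Q] = 3

The minimal polynomial of α is x^3 - 841, irreducible over Q since 841 is not a perfect cube (so x^3 - 841 has no rational root). Hence [Q(α):Q] = deg(m_α) = 3.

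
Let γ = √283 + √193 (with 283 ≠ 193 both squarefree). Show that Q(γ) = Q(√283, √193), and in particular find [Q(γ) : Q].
[Q(γ) : Q] = 4 (equivalently, Q(γ) = Q(√283, √193))

Obviously Q(γ) ⊆ Q(√283, √193), and [Q(√283, √193):Q] = 4 (since 283, 193 are distinct squarefree integers > 1 with 54619 not a perfect square). To show equality we compute the minimal polynomial of γ. From γ = √283 + √193: γ^2 = 283 + 2√(54619) + 193 = 476 + 2√(54619), so γ^2 - 476 = 2√(54619); squaring, (γ^2 - 476)^2 = 4·54619, i.e. γ^4 - 952γ^2 + 226576 - 218476 = 0, i.e. γ^4 - 952γ^2 + 8100 = 0. So γ is a root of x^4 - 952x^2 + 8100. This polynomial is irreducible over Q: it has no rational root (each ±√283 ± √193 is irrational), and any factorization into two quadratics over Q would force √(54619) ∈ Q (pairing opposite roots) or √283, √193 ∈ Q (other pairings), all impossible. Hence [Q(γ):Q] = 4 = [Q(√283, √193):Q], so Q(γ) = Q(√283, √193).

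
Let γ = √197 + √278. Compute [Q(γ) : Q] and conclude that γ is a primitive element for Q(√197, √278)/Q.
[Q(γ) : Q] = 4 (equivalently, Q(γ) = Q(√197, √278))

Obviously Q(γ) ⊆ Q(√197, √278), and [Q(√197, √278):Q] = 4 (since 197, 278 are distinct squarefree integers > 1 with 54766 not a perfect square). To show equality we compute the minimal polynomial of γ. From γ = √197 + √278: γ^2 = 197 + 2√(54766) + 278 = 475 + 2√(54766), so γ^2 - 475 = 2√(54766); squaring, (γ^2 - 475)^2 = 4·54766, i.e. γ^4 - 950γ^2 + 225625 - 219064 = 0, i.e. γ^4 - 950γ^2 + 6561 = 0. So γ is a root of x^4 - 950x^2 + 6561. This polynomial is irreducible over Q: it has no rational root (each ±√197 ± √278 is irrational), and any factorization into two quadratics over Q would force √(54766) ∈ Q (pairing opposite roots) or √197, √278 ∈ Q (other pairings), all impossible. Hence [Q(γ):Q] = 4 = [Q(√197, √278):Q], so Q(γ) = Q(√197, √278).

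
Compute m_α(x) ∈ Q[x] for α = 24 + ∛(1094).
m_α(x) = x^3 - 72x^2 + 1728x - 14918

Set β = α - 24 = ∛(1094), so β^3 = 1094. Then (α - 24)^3 - 1094 = 0, i.e. α is a root of g(x) = (x - 24)^3 - 1094 = x^3 - 72x^2 + 1728x - 14918. Since g(x) = h(x - 24) where h(x) = x^3 - 1094, and h is irreducible over Q (because 1094 is not a perfect cube, so h has no rational root, and a monic cubic with no rational root is irreducible), g is also irreducible (irreducibility is preserved under the substitution x → x - 24). Hence m_α(x) = x^3 - 72x^2 + 1728x - 14918.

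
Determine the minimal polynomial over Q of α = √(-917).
m_α(x) = x^2 + 917

α satisfies α^2 + 917 = 0, so x^2 + 917 annihilates α. Since d = -917 is squarefree and ≠ 1, it is not a perfect square in Q, so x^2 + 917 has no rational root and is therefore irreducible over Q (a degree-2 polynomial over a field is irreducible iff it has no root). Hence m_α(x) = x^2 + 917.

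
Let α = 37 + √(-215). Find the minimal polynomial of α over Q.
m_α(x) = x^2 - 74x + 1584

From α - 37 = √(-215), squaring gives (α - 37)^2 = -215, i.e. α^2 - 74α + 1369 = -215, so α^2 - 74α + 1584 = 0. The discriminant of x^2 - 74x + 1584 is (-74)^2 - 4·(1584) = 5476 - 6336 = -860, and 4·(-215) is not a perfect square in Q since -215 is squarefree and ≠ 1. Hence x^2 - 74x + 1584 is irreducible over Q and is the minimal polynomial of α.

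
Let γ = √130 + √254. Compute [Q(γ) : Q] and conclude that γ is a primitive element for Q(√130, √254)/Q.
[Q(γ) : Q] = 4 (equivalently, Q(γ) = Q(√130, √254))

Obviously Q(γ) ⊆ Q(√130, √254), and [Q(√130, √254):Q] = 4 (since 130, 254 are distinct squarefree integers > 1 with 33020 not a perfect square). To show equality we compute the minimal polynomial of γ. From γ = √130 + √254: γ^2 = 130 + 2√(33020) + 254 = 384 + 2√(33020), so γ^2 - 384 = 2√(33020); squaring, (γ^2 - 384)^2 = 4·33020, i.e. γ^4 - 768γ^2 + 147456 - 132080 = 0, i.e. γ^4 - 768γ^2 + 15376 = 0. So γ is a root of x^4 - 768x^2 + 15376. This polynomial is irreducible over Q: it has no rational root (each ±√130 ± √254 is irrational), and any factorization into two quadratics over Q would force √(33020) ∈ Q (pairing opposite roots) or √130, √254 ∈ Q (other pairings), all impossible. Hence [Q(γ):Q] = 4 = [Q(√130, √254):Q], so Q(γ) = Q(√130, √254).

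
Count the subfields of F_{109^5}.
F_{109^5} has 2 subfields

The subfields of F_{p^n} are exactly the fields F_{p^d} for d | n (each is the fixed field of the unique index-d subgroup of Gal(F_{p^n}/F_p) ≅ Z/nZ). The divisors of n = 5 are {1, 5}, giving 2 subfields: F_{109^1}, F_{109^5}.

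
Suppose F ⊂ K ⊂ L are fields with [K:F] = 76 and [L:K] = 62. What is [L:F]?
[L:F] = 4712

The tower law says that for any tower of field extensions F ⊂ K ⊂ L with finite degrees, [L:F] = [L:K] · [K:F]. Here this gives [L:F] = 62 · 76 = 4712.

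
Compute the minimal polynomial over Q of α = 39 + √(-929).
m_α(x) = x^2 - 78x + 2450

From α - 39 = √(-929), squaring gives (α - 39)^2 = -929, i.e. α^2 - 78α + 1521 = -929, so α^2 - 78α + 2450 = 0. The discriminant of x^2 - 78x + 2450 is (-78)^2 - 4·(2450) = 6084 - 9800 = -3716, and 4·(-929) is not a perfect square in Q since -929 is squarefree and ≠ 1. Hence x^2 - 78x + 2450 is irreducible over Q and is the minimal polynomial of α.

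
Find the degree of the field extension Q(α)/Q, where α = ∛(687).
[Q(α):Q] = 3

The minimal polynomial of α is x^3 - 687, irreducible over Q since 687 is not a perfect cube (so x^3 - 687 has no rational root). Hence [Q(α):Q] = deg(m_α) = 3.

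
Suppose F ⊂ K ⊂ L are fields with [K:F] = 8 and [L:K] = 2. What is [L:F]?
[L:F] = 16

The tower law says that for any tower of field extensions F ⊂ K ⊂ L with finite degrees, [L:F] = [L:K] · [K:F]. Here this gives [L:F] = 2 · 8 = 16.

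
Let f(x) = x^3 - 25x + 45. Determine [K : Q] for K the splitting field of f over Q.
[K : Q] = 6

By the rational root test, any rational root of the monic integer polynomial f(x) = x^3 - 25x + 45 must be an integer dividing the constant term 45, i.e. one of ±{1, 3, 5, 9, 15, 45}. Evaluating: f(1) = 21, f(-1) = 69, f(3) = -3, f(-3) = 93, f(5) = 45, f(-5) = 45, f(9) = 549, f(-9) = -459, f(15) = 3045, f(-15) = -2955, f(45) = 90045, f(-45) = -89955; none is 0, so f has no rational root and is therefore irreducible over Q (a cubic with no linear factor over a field is irreducible). For an irreducible cubic, the Galois group is A_3 or S_3 according as the discriminant disc(f) = -4a^3 - 27b^2 = -4·(-25)^3 - 27·(45)^2 = 7825 is or is not a square in Q. Here disc(f) = 7825 is not a perfect square in Q, so the Galois group of f over Q is not contained in A_3 and must be all of S_3. The splitting field has degree |S_3| = 6 over Q, so [K : Q] = 6.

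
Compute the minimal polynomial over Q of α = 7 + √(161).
m_α(x) = x^2 - 14x - 112

From α - 7 = √(161), squaring gives (α - 7)^2 = 161, i.e. α^2 - 14α + 49 = 161, so α^2 - 14α - 112 = 0. The discriminant of x^2 - 14x - 112 is (-14)^2 - 4·(-112) = 196 + 448 = 644, and 4·(161) is not a perfect square in Q since 161 is squarefree and ≠ 1. Hence x^2 - 14x - 112 is irreducible over Q and is the minimal polynomial of α.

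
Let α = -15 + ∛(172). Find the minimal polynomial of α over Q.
m_α(x) = x^3 + 45x^2 + 675x + 3203

Set β = α + 15 = ∛(172), so β^3 = 172. Then (α + 15)^3 - 172 = 0, i.e. α is a root of g(x) = (x + 15)^3 - 172 = x^3 + 45x^2 + 675x + 3203. Since g(x) = h(x + 15) where h(x) = x^3 - 172, and h is irreducible over Q (because 172 is not a perfect cube, so h has no rational root, and a monic cubic with no rational root is irreducible), g is also irreducible (irreducibility is preserved under the substitution x → x + 15). Hence m_α(x) = x^3 + 45x^2 + 675x + 3203.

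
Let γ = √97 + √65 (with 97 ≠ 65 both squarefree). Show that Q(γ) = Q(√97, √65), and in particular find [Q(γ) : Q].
[Q(γ) : Q] = 4 (equivalently, Q(γ) = Q(√97, √65))

Obviously Q(γ) ⊆ Q(√97, √65), and [Q(√97, √65):Q] = 4 (since 97, 65 are distinct squarefree integers > 1 with 6305 not a perfect square). To show equality we compute the minimal polynomial of γ. From γ = √97 + √65: γ^2 = 97 + 2√(6305) + 65 = 162 + 2√(6305), so γ^2 - 162 = 2√(6305); squaring, (γ^2 - 162)^2 = 4·6305, i.e. γ^4 - 324γ^2 + 26244 - 25220 = 0, i.e. γ^4 - 324γ^2 + 1024 = 0. So γ is a root of x^4 - 324x^2 + 1024. This polynomial is irreducible over Q: it has no rational root (each ±√97 ± √65 is irrational), and any factorization into two quadratics over Q would force √(6305) ∈ Q (pairing opposite roots) or √97, √65 ∈ Q (other pairings), all impossible. Hence [Q(γ):Q] = 4 = [Q(√97, √65):Q], so Q(γ) = Q(√97, √65).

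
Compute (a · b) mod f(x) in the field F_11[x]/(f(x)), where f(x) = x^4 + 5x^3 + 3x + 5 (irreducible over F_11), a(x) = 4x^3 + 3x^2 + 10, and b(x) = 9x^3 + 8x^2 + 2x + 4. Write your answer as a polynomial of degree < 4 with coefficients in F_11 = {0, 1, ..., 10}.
a · b ≡ 9x^3 + x + 1 (mod f(x))

Multiply in F_11[x]: a(x)·b(x) = (4x^3 + 3x^2 + 10)·(9x^3 + 8x^2 + 2x + 4) = 3x^6 + 4x^5 + 10x^4 + 2x^3 + 4x^2 + 9x + 7. This has degree ≥ 4, so divide by f(x) over F_11: 3x^6 + 4x^5 + 10x^4 + 2x^3 + 4x^2 + 9x + 7 = (3x^2 + 10)·(x^4 + 5x^3 + 3x + 5) + (9x^3 + x + 1). Hence a·b ≡ 9x^3 + x + 1 (mod f). (F_11[x]/(f) is a field with 11^4 = 14641 elements since f is irreducible of degree 4.)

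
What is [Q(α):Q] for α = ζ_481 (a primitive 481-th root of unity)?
[Q(α):Q] = 432

The minimal polynomial of ζ_481 over Q is the 481-th cyclotomic polynomial Φ_481(x), which is irreducible over Q and has degree φ(481) = 432. Hence [Q(α):Q] = φ(481) = 432.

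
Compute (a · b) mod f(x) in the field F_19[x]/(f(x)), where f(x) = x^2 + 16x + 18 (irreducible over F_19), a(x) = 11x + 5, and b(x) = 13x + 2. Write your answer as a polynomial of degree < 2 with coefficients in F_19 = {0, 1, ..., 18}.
a · b ≡ 3x + 1 (mod f(x))

Multiply in F_19[x]: a(x)·b(x) = (11x + 5)·(13x + 2) = 10x^2 + 11x + 10. This has degree ≥ 2, so divide by f(x) over F_19: 10x^2 + 11x + 10 = (10)·(x^2 + 16x + 18) + (3x + 1). Hence a·b ≡ 3x + 1 (mod f). (F_19[x]/(f) is a field with 19^2 = 361 elements since f is irreducible of degree 2.)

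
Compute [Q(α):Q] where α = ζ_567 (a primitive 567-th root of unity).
[Q(α):Q] = 324

The minimal polynomial of ζ_567 over Q is the 567-th cyclotomic polynomial Φ_567(x), which is irreducible over Q and has degree φ(567) = 324. Hence [Q(α):Q] = φ(567) = 324.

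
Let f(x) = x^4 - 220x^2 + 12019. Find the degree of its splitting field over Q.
[K : Q] = 4

Solving the quadratic in x^2: x^2 = (220 ± √(220^2 - 4·12019))/2 = (220 ± √324)/2 = (220 ± 18)/2, giving x^2 = 119 or x^2 = 101. So f(x) = (x^2 - 119)(x^2 - 101) and the roots of f are ±√119, ±√101. Hence the splitting field is K = Q(√119, √101). Since 119 and 101 are distinct squarefree integers > 1, their product 12019 is not a perfect square, so √101 ∉ Q(√119). By the tower law [K:Q] = [Q(√119,√101):Q(√119)] · [Q(√119):Q] = 2 · 2 = 4.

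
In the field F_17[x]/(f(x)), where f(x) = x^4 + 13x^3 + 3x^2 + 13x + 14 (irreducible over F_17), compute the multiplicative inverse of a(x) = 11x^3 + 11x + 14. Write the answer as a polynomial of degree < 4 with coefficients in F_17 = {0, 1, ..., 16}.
a(x)^(-1) ≡ 13x^3 + 4x^2 + 14x + 14 (mod f(x))

Since f is irreducible over F_17, F_17[x]/(f) is a field and a(x) ≠ 0 has an inverse. Apply the extended Euclidean algorithm to f(x) and a(x) in F_17[x]: f(x) = (14x + 12)·a(x) + (2x^2 + 8x + 16);  a(x) = (14x + 12)·(2x^2 + 8x + 16) + (14x + 9);  (2x^2 + 8x + 16) = (5x + 1)·(14x + 9) + (7). The last nonzero remainder is the constant 7 = gcd(f, a) in F_17. Back-substituting through the division chain expresses 7 = s(x)·a(x) + t(x)·f(x) with s(x) ≡ 6x^3 + 11x^2 + 13x + 13 (mod f), so (6x^3 + 11x^2 + 13x + 13)·a(x) ≡ 7 (mod f). Multiplying by 7^(-1) ≡ 5 in F_17 gives a(x)^(-1) ≡ 5·(6x^3 + 11x^2 + 13x + 13) ≡ 13x^3 + 4x^2 + 14x + 14 (mod f). Check: (11x^3 + 11x + 14)·(13x^3 + 4x^2 + 14x + 14) = 7x^6 + 10x^5 + 8x^4 + 6x^3 + 6x^2 + 10x + 9 ≡ 1 (mod x^4 + 13x^3 + 3x^2 + 13x + 14).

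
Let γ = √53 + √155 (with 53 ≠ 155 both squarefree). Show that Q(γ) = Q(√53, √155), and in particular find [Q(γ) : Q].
[Q(γ) : Q] = 4 (equivalently, Q(γ) = Q(√53, √155))

Obviously Q(γ) ⊆ Q(√53, √155), and [Q(√53, √155):Q] = 4 (since 53, 155 are distinct squarefree integers > 1 with 8215 not a perfect square). To show equality we compute the minimal polynomial of γ. From γ = √53 + √155: γ^2 = 53 + 2√(8215) + 155 = 208 + 2√(8215), so γ^2 - 208 = 2√(8215); squaring, (γ^2 - 208)^2 = 4·8215, i.e. γ^4 - 416γ^2 + 43264 - 32860 = 0, i.e. γ^4 - 416γ^2 + 10404 = 0. So γ is a root of x^4 - 416x^2 + 10404. This polynomial is irreducible over Q: it has no rational root (each ±√53 ± √155 is irrational), and any factorization into two quadratics over Q would force √(8215) ∈ Q (pairing opposite roots) or √53, √155 ∈ Q (other pairings), all impossible. Hence [Q(γ):Q] = 4 = [Q(√53, √155):Q], so Q(γ) = Q(√53, √155).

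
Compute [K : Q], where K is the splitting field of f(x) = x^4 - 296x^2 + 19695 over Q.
[K : Q] = 4

Solving the quadratic in x^2: x^2 = (296 ± √(296^2 - 4·19695))/2 = (296 ± √8836)/2 = (296 ± 94)/2, giving x^2 = 101 or x^2 = 195. So f(x) = (x^2 - 101)(x^2 - 195) and the roots of f are ±√101, ±√195. Hence the splitting field is K = Q(√101, √195). Since 101 and 195 are distinct squarefree integers > 1, their product 19695 is not a perfect square, so √195 ∉ Q(√101). By the tower law [K:Q] = [Q(√101,√195):Q(√101)] · [Q(√101):Q] = 2 · 2 = 4.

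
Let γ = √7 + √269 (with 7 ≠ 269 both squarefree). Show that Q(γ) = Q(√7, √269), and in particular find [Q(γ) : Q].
[Q(γ) : Q] = 4 (equivalently, Q(γ) = Q(√7, √269))

Obviously Q(γ) ⊆ Q(√7, √269), and [Q(√7, √269):Q] = 4 (since 7, 269 are distinct squarefree integers > 1 with 1883 not a perfect square). To show equality we compute the minimal polynomial of γ. From γ = √7 + √269: γ^2 = 7 + 2√(1883) + 269 = 276 + 2√(1883), so γ^2 - 276 = 2√(1883); squaring, (γ^2 - 276)^2 = 4·1883, i.e. γ^4 - 552γ^2 + 76176 - 7532 = 0, i.e. γ^4 - 552γ^2 + 68644 = 0. So γ is a root of x^4 - 552x^2 + 68644. This polynomial is irreducible over Q: it has no rational root (each ±√7 ± √269 is irrational), and any factorization into two quadratics over Q would force √(1883) ∈ Q (pairing opposite roots) or √7, √269 ∈ Q (other pairings), all impossible. Hence [Q(γ):Q] = 4 = [Q(√7, √269):Q], so Q(γ) = Q(√7, √269).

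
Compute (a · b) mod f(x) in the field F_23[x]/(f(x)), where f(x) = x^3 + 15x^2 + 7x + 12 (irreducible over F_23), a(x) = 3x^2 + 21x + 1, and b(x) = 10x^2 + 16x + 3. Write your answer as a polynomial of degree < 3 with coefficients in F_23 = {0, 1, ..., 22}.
a · b ≡ 12x^2 + 5x + 7 (mod f(x))

Multiply in F_23[x]: a(x)·b(x) = (3x^2 + 21x + 1)·(10x^2 + 16x + 3) = 7x^4 + 5x^3 + 10x^2 + 10x + 3. This has degree ≥ 3, so divide by f(x) over F_23: 7x^4 + 5x^3 + 10x^2 + 10x + 3 = (7x + 15)·(x^3 + 15x^2 + 7x + 12) + (12x^2 + 5x + 7). Hence a·b ≡ 12x^2 + 5x + 7 (mod f). (F_23[x]/(f) is a field with 23^3 = 12167 elements since f is irreducible of degree 3.)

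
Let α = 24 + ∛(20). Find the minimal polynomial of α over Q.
m_α(x) = x^3 - 72x^2 + 1728x - 13844

Set β = α - 24 = ∛(20), so β^3 = 20. Then (α - 24)^3 - 20 = 0, i.e. α is a root of g(x) = (x - 24)^3 - 20 = x^3 - 72x^2 + 1728x - 13844. Since g(x) = h(x - 24) where h(x) = x^3 - 20, and h is irreducible over Q (because 20 is not a perfect cube, so h has no rational root, and a monic cubic with no rational root is irreducible), g is also irreducible (irreducibility is preserved under the substitution x → x - 24). Hence m_α(x) = x^3 - 72x^2 + 1728x - 13844.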